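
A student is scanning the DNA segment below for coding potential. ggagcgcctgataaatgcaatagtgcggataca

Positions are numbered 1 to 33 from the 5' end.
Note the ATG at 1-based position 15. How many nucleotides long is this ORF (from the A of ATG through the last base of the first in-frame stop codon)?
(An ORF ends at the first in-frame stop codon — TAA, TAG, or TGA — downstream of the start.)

9

Codons from position 15: ATG (15–17), CAA (18–20), TAG (21–23).
TAG is the first in-frame stop; ORF spans 15–23, 9 nucleotides.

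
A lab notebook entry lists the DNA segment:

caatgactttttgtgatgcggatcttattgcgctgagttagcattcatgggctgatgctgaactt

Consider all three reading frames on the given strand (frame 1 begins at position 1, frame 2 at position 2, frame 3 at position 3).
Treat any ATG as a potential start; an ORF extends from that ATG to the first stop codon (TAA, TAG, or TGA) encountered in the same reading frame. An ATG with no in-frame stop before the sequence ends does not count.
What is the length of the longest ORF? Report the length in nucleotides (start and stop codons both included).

Frame 1: CAA TGA CTT TTT GTG ATG CGG ATC TTA TTG CGC TGA GTT AGC ATT CAT GGG CTG ATG CTG AAC — ATG at 16, stop TGA at 34 → 21 nt.
Frame 2: AAT GAC TTT TTG TGA TGC GGA TCT TAT TGC GCT GAG TTA GCA TTC ATG GGC TGA TGC TGA ACT — ATG at 47, stop TGA at 53 → 9 nt.
Frame 3: ATG ACT TTT TGT GAT GCG GAT CTT ATT GCG CTG AGT TAG CAT TCA TGG GCT GAT GCT GAA CTT — ATG at 3, stop TAG at 39 → 39 nt.
Longest: frame 3, positions 3–41, 39 nt = 13 codons = 12 aa. → 39 nucleotides.

39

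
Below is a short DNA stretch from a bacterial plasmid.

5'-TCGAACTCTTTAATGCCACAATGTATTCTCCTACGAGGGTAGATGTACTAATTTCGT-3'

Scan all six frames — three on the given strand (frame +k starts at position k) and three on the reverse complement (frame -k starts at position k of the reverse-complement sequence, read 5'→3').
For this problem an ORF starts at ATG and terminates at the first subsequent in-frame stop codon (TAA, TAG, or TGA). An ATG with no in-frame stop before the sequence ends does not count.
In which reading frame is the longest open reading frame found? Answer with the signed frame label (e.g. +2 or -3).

Reverse complement (5'→3'): ACGAAATTAGTACATCTACCCTCGTAGGAGAATACATTGTGGCATTAAAGAGTTCGA
Frame +1: TCG AAC TCT TTA ATG CCA CAA TGT ATT CTC CTA CGA GGG TAG ATG TAC TAA TTT CGT — ATG at 13, stop TAG at 40 → 30 nt; ATG at 43, stop TAA at 49 → 9 nt.
Frame +2: CGA ACT CTT TAA TGC CAC AAT GTA TTC TCC TAC GAG GGT AGA TGT ACT AAT TTC — no ATG→stop ORF.
Frame +3: GAA CTC TTT AAT GCC ACA ATG TAT TCT CCT ACG AGG GTA GAT GTA CTA ATT TCG — no ATG→stop ORF.
Frame -1: ACG AAA TTA GTA CAT CTA CCC TCG TAG GAG AAT ACA TTG TGG CAT TAA AGA GTT CGA — no ATG→stop ORF.
Frame -2: CGA AAT TAG TAC ATC TAC CCT CGT AGG AGA ATA CAT TGT GGC ATT AAA GAG TTC — no ATG→stop ORF.
Frame -3: GAA ATT AGT ACA TCT ACC CTC GTA GGA GAA TAC ATT GTG GCA TTA AAG AGT TCG — no ATG→stop ORF.
Longest ORF is 30 nt in frame +1 (positions 13–42).

+1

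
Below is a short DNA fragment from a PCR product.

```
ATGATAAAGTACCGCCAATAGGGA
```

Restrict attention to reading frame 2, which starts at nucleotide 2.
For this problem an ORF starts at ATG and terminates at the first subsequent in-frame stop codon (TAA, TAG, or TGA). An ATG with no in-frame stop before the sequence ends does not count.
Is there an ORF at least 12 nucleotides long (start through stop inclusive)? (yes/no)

Frame 2: TGA TAA AGT ACC GCC AAT AGG — no ATG→stop ORF.
Largest ORF found is 0 nucleotides < 12, so no.

no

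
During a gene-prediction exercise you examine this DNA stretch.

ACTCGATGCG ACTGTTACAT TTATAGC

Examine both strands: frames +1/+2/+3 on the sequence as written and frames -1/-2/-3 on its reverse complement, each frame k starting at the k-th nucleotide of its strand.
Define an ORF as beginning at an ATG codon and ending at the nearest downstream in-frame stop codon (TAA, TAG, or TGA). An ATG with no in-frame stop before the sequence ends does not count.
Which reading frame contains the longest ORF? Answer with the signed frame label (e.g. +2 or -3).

+3

Reverse complement (5'→3'): GCTATAAATGTAACAGTCGCATCGAGT
Frame +1: ACT CGA TGC GAC TGT TAC ATT TAT AGC — no ATG→stop ORF.
Frame +2: CTC GAT GCG ACT GTT ACA TTT ATA — no ATG→stop ORF.
Frame +3: TCG ATG CGA CTG TTA CAT TTA TAG — ATG at 6, stop TAG at 24 → 21 nt.
Frame -1: GCT ATA AAT GTA ACA GTC GCA TCG AGT — no ATG→stop ORF.
Frame -2: CTA TAA ATG TAA CAG TCG CAT CGA — ATG at 8, stop TAA at 11 → 6 nt.
Frame -3: TAT AAA TGT AAC AGT CGC ATC GAG — no ATG→stop ORF.
Longest ORF is 21 nt in frame +3 (positions 6–26).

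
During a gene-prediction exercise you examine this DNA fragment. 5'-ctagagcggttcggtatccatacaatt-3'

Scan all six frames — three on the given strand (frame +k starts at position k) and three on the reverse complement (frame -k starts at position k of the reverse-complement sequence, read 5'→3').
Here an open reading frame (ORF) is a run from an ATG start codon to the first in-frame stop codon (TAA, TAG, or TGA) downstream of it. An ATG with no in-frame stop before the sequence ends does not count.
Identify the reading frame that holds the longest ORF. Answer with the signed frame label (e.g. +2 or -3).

-1

Reverse complement (5'→3'): AATTGTATGGATACCGAACCGCTCTAG
Frame +1: CTA GAG CGG TTC GGT ATC CAT ACA ATT — no ATG→stop ORF.
Frame +2: TAG AGC GGT TCG GTA TCC ATA CAA — no ATG→stop ORF.
Frame +3: AGA GCG GTT CGG TAT CCA TAC AAT — no ATG→stop ORF.
Frame -1: AAT TGT ATG GAT ACC GAA CCG CTC TAG — ATG at 7, stop TAG at 25 → 21 nt.
Frame -2: ATT GTA TGG ATA CCG AAC CGC TCT — no ATG→stop ORF.
Frame -3: TTG TAT GGA TAC CGA ACC GCT CTA — no ATG→stop ORF.
Longest ORF is 21 nt in frame -1 (positions 7–27).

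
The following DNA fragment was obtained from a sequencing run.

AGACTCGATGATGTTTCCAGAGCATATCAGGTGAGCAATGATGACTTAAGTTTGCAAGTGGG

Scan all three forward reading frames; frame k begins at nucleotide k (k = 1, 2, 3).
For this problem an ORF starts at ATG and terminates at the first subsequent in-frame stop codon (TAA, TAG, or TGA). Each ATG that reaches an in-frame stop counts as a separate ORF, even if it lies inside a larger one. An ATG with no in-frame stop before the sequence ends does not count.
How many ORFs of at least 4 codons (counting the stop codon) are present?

Frame 1: AGA CTC GAT GAT GTT TCC AGA GCA TAT CAG GTG AGC AAT GAT GAC TTA AGT TTG CAA GTG — no ATG→stop ORF.
Frame 2: GAC TCG ATG ATG TTT CCA GAG CAT ATC AGG TGA GCA ATG ATG ACT TAA GTT TGC AAG TGG — ATG at 8, stop TGA at 32 → 27 nt; ATG at 11, stop TGA at 32 → 24 nt; ATG at 38, stop TAA at 47 → 12 nt; ATG at 41, stop TAA at 47 → 9 nt.
Frame 3: ACT CGA TGA TGT TTC CAG AGC ATA TCA GGT GAG CAA TGA TGA CTT AAG TTT GCA AGT GGG — no ATG→stop ORF.
ORFs ≥ 4 codons: frame 2 8–34 (9 codons), frame 2 11–34 (8 codons), frame 2 38–49 (4 codons). Count = 3.

3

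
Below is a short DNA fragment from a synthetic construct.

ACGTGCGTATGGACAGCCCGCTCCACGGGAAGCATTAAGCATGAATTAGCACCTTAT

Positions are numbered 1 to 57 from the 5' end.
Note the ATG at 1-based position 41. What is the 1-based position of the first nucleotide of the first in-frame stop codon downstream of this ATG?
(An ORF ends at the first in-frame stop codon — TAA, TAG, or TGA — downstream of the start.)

Codons from position 41: ATG (41–43), AAT (44–46), TAG (47–49).
TAG is a stop codon; it begins at position 47.

47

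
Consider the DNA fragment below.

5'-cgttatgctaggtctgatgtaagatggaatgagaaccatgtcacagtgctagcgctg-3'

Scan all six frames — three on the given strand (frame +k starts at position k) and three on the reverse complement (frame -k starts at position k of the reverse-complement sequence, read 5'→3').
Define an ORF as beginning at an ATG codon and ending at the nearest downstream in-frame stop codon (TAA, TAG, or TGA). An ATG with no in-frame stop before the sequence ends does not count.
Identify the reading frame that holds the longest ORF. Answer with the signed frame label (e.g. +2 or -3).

Reverse complement (5'→3'): CAGCGCTAGCACTGTGACATGGTTCTCATTCCATCTTACATCAGACCTAGCATAACG
Frame +1: CGT TAT GCT AGG TCT GAT GTA AGA TGG AAT GAG AAC CAT GTC ACA GTG CTA GCG CTG — no ATG→stop ORF.
Frame +2: GTT ATG CTA GGT CTG ATG TAA GAT GGA ATG AGA ACC ATG TCA CAG TGC TAG CGC — ATG at 5, stop TAA at 20 → 18 nt; ATG at 17, stop TAA at 20 → 6 nt; ATG at 29, stop TAG at 50 → 24 nt; ATG at 38, stop TAG at 50 → 15 nt.
Frame +3: TTA TGC TAG GTC TGA TGT AAG ATG GAA TGA GAA CCA TGT CAC AGT GCT AGC GCT — ATG at 24, stop TGA at 30 → 9 nt.
Frame -1: CAG CGC TAG CAC TGT GAC ATG GTT CTC ATT CCA TCT TAC ATC AGA CCT AGC ATA ACG — no ATG→stop ORF.
Frame -2: AGC GCT AGC ACT GTG ACA TGG TTC TCA TTC CAT CTT ACA TCA GAC CTA GCA TAA — no ATG→stop ORF.
Frame -3: GCG CTA GCA CTG TGA CAT GGT TCT CAT TCC ATC TTA CAT CAG ACC TAG CAT AAC — no ATG→stop ORF.
Longest ORF is 24 nt in frame +2 (positions 29–52).

+2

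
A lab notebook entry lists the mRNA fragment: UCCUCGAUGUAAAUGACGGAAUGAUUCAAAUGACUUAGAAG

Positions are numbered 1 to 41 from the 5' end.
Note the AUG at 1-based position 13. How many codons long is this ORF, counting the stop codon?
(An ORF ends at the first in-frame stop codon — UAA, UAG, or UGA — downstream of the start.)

4

Codons from position 13: AUG (13–15), ACG (16–18), GAA (19–21), UGA (22–24).
UGA is the first in-frame stop; that's 4 codons including the stop.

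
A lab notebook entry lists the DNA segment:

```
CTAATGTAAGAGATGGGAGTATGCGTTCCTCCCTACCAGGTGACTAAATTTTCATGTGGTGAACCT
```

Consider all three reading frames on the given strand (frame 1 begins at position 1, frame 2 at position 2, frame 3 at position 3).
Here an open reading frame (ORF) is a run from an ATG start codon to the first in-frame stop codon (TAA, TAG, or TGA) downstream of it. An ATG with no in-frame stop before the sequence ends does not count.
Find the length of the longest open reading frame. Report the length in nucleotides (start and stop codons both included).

Frame 1: CTA ATG TAA GAG ATG GGA GTA TGC GTT CCT CCC TAC CAG GTG ACT AAA TTT TCA TGT GGT GAA CCT — ATG at 4, stop TAA at 7 → 6 nt.
Frame 2: TAA TGT AAG AGA TGG GAG TAT GCG TTC CTC CCT ACC AGG TGA CTA AAT TTT CAT GTG GTG AAC — no ATG→stop ORF.
Frame 3: AAT GTA AGA GAT GGG AGT ATG CGT TCC TCC CTA CCA GGT GAC TAA ATT TTC ATG TGG TGA ACC — ATG at 21, stop TAA at 45 → 27 nt; ATG at 54, stop TGA at 60 → 9 nt.
Longest: frame 3, positions 21–47, 27 nt = 9 codons = 8 aa. → 27 nucleotides.

27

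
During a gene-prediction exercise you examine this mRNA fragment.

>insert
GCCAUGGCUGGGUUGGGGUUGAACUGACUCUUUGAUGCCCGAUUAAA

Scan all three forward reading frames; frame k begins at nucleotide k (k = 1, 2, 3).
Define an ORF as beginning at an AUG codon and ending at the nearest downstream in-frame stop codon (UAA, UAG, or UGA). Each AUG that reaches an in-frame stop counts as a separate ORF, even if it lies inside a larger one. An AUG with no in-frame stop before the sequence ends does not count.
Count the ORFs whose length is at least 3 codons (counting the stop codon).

2

Frame 1: GCC AUG GCU GGG UUG GGG UUG AAC UGA CUC UUU GAU GCC CGA UUA — AUG at 4, stop UGA at 25 → 24 nt.
Frame 2: CCA UGG CUG GGU UGG GGU UGA ACU GAC UCU UUG AUG CCC GAU UAA — AUG at 35, stop UAA at 44 → 12 nt.
Frame 3: CAU GGC UGG GUU GGG GUU GAA CUG ACU CUU UGA UGC CCG AUU AAA — no AUG→stop ORF.
ORFs ≥ 3 codons: frame 1 4–27 (8 codons), frame 2 35–46 (4 codons). Count = 2.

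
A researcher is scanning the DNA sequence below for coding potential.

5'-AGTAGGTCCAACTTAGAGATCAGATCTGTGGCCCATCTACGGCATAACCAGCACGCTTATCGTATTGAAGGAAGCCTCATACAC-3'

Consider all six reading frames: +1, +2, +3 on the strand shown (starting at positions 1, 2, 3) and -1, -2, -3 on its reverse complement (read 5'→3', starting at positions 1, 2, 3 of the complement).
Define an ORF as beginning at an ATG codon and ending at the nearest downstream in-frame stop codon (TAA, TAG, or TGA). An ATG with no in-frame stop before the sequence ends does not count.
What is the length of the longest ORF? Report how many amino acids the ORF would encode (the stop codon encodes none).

7

Reverse complement (5'→3'): GTGTATGAGGCTTCCTTCAATACGATAAGCGTGCTGGTTATGCCGTAGATGGGCCACAGATCTGATCTCTAAGTTGGACCTACT
Frame +1: AGT AGG TCC AAC TTA GAG ATC AGA TCT GTG GCC CAT CTA CGG CAT AAC CAG CAC GCT TAT CGT ATT GAA GGA AGC CTC ATA CAC — no ATG→stop ORF.
Frame +2: GTA GGT CCA ACT TAG AGA TCA GAT CTG TGG CCC ATC TAC GGC ATA ACC AGC ACG CTT ATC GTA TTG AAG GAA GCC TCA TAC — no ATG→stop ORF.
Frame +3: TAG GTC CAA CTT AGA GAT CAG ATC TGT GGC CCA TCT ACG GCA TAA CCA GCA CGC TTA TCG TAT TGA AGG AAG CCT CAT ACA — no ATG→stop ORF.
Frame -1: GTG TAT GAG GCT TCC TTC AAT ACG ATA AGC GTG CTG GTT ATG CCG TAG ATG GGC CAC AGA TCT GAT CTC TAA GTT GGA CCT ACT — ATG at 40, stop TAG at 46 → 9 nt; ATG at 49, stop TAA at 70 → 24 nt.
Frame -2: TGT ATG AGG CTT CCT TCA ATA CGA TAA GCG TGC TGG TTA TGC CGT AGA TGG GCC ACA GAT CTG ATC TCT AAG TTG GAC CTA — ATG at 5, stop TAA at 26 → 24 nt.
Frame -3: GTA TGA GGC TTC CTT CAA TAC GAT AAG CGT GCT GGT TAT GCC GTA GAT GGG CCA CAG ATC TGA TCT CTA AGT TGG ACC TAC — no ATG→stop ORF.
Longest: frame -1, positions 49–72, 24 nt = 8 codons = 7 aa. → 7 amino acids.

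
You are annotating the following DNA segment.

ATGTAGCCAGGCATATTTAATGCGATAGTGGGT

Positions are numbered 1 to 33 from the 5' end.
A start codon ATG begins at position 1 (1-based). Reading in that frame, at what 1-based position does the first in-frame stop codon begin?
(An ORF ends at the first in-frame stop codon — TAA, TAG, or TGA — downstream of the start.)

Codons from position 1: ATG (1–3), TAG (4–6).
TAG is a stop codon; it begins at position 4.

4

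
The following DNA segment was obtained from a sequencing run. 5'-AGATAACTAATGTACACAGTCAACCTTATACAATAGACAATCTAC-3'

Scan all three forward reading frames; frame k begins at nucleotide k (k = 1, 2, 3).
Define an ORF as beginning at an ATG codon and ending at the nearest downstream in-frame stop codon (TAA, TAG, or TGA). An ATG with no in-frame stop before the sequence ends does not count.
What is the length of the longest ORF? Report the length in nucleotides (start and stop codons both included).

27

Frame 1: AGA TAA CTA ATG TAC ACA GTC AAC CTT ATA CAA TAG ACA ATC TAC — ATG at 10, stop TAG at 34 → 27 nt.
Frame 2: GAT AAC TAA TGT ACA CAG TCA ACC TTA TAC AAT AGA CAA TCT — no ATG→stop ORF.
Frame 3: ATA ACT AAT GTA CAC AGT CAA CCT TAT ACA ATA GAC AAT CTA — no ATG→stop ORF.
Longest: frame 1, positions 10–36, 27 nt = 9 codons = 8 aa. → 27 nucleotides.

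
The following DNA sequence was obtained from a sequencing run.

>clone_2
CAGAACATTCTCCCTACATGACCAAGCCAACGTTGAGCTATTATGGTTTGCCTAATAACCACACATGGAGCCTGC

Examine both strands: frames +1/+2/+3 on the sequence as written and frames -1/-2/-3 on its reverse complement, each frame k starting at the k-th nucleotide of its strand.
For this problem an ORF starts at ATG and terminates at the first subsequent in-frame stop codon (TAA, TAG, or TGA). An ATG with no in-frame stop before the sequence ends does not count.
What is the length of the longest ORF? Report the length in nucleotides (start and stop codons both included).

15

Reverse complement (5'→3'): GCAGGCTCCATGTGTGGTTATTAGGCAAACCATAATAGCTCAACGTTGGCTTGGTCATGTAGGGAGAATGTTCTG
Frame +1: CAG AAC ATT CTC CCT ACA TGA CCA AGC CAA CGT TGA GCT ATT ATG GTT TGC CTA ATA ACC ACA CAT GGA GCC TGC — no ATG→stop ORF.
Frame +2: AGA ACA TTC TCC CTA CAT GAC CAA GCC AAC GTT GAG CTA TTA TGG TTT GCC TAA TAA CCA CAC ATG GAG CCT — no ATG→stop ORF.
Frame +3: GAA CAT TCT CCC TAC ATG ACC AAG CCA ACG TTG AGC TAT TAT GGT TTG CCT AAT AAC CAC ACA TGG AGC CTG — no ATG→stop ORF.
Frame -1: GCA GGC TCC ATG TGT GGT TAT TAG GCA AAC CAT AAT AGC TCA ACG TTG GCT TGG TCA TGT AGG GAG AAT GTT CTG — ATG at 10, stop TAG at 22 → 15 nt.
Frame -2: CAG GCT CCA TGT GTG GTT ATT AGG CAA ACC ATA ATA GCT CAA CGT TGG CTT GGT CAT GTA GGG AGA ATG TTC — no ATG→stop ORF.
Frame -3: AGG CTC CAT GTG TGG TTA TTA GGC AAA CCA TAA TAG CTC AAC GTT GGC TTG GTC ATG TAG GGA GAA TGT TCT — ATG at 57, stop TAG at 60 → 6 nt.
Longest: frame -1, positions 10–24, 15 nt = 5 codons = 4 aa. → 15 nucleotides.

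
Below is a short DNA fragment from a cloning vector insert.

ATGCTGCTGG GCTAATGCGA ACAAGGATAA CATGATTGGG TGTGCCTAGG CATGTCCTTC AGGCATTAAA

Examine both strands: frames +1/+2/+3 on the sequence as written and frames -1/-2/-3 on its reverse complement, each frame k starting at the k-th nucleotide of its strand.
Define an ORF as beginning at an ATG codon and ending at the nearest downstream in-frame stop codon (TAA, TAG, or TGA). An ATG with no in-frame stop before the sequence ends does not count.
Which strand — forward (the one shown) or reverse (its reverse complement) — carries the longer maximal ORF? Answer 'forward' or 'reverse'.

reverse

Reverse complement (5'→3'): TTTAATGCCTGAAGGACATGCCTAGGCACACCCAATCATGTTATCCTTGTTCGCATTAGCCCAGCAGCAT
Frame +1: ATG CTG CTG GGC TAA TGC GAA CAA GGA TAA CAT GAT TGG GTG TGC CTA GGC ATG TCC TTC AGG CAT TAA — ATG at 1, stop TAA at 13 → 15 nt; ATG at 52, stop TAA at 67 → 18 nt.
Frame +2: TGC TGC TGG GCT AAT GCG AAC AAG GAT AAC ATG ATT GGG TGT GCC TAG GCA TGT CCT TCA GGC ATT AAA — ATG at 32, stop TAG at 47 → 18 nt.
Frame +3: GCT GCT GGG CTA ATG CGA ACA AGG ATA ACA TGA TTG GGT GTG CCT AGG CAT GTC CTT CAG GCA TTA — ATG at 15, stop TGA at 33 → 21 nt.
Frame -1: TTT AAT GCC TGA AGG ACA TGC CTA GGC ACA CCC AAT CAT GTT ATC CTT GTT CGC ATT AGC CCA GCA GCA — no ATG→stop ORF.
Frame -2: TTA ATG CCT GAA GGA CAT GCC TAG GCA CAC CCA ATC ATG TTA TCC TTG TTC GCA TTA GCC CAG CAG CAT — ATG at 5, stop TAG at 23 → 21 nt.
Frame -3: TAA TGC CTG AAG GAC ATG CCT AGG CAC ACC CAA TCA TGT TAT CCT TGT TCG CAT TAG CCC AGC AGC — ATG at 18, stop TAG at 57 → 42 nt.
Forward-strand max 21 nt; reverse-strand max 42 nt. The reverse strand has the longer ORF.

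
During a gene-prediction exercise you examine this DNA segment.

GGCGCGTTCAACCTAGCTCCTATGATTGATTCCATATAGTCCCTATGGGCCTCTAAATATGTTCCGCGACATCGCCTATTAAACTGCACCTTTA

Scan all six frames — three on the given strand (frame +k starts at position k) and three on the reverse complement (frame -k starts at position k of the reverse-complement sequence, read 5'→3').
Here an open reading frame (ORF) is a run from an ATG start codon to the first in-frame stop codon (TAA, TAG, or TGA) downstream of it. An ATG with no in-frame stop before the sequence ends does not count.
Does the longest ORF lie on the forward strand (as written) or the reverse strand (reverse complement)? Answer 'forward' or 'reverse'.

reverse

Reverse complement (5'→3'): TAAAGGTGCAGTTTAATAGGCGATGTCGCGGAACATATTTAGAGGCCCATAGGGACTATATGGAATCAATCATAGGAGCTAGGTTGAACGCGCC
Frame +1: GGC GCG TTC AAC CTA GCT CCT ATG ATT GAT TCC ATA TAG TCC CTA TGG GCC TCT AAA TAT GTT CCG CGA CAT CGC CTA TTA AAC TGC ACC TTT — ATG at 22, stop TAG at 37 → 18 nt.
Frame +2: GCG CGT TCA ACC TAG CTC CTA TGA TTG ATT CCA TAT AGT CCC TAT GGG CCT CTA AAT ATG TTC CGC GAC ATC GCC TAT TAA ACT GCA CCT TTA — ATG at 59, stop TAA at 80 → 24 nt.
Frame +3: CGC GTT CAA CCT AGC TCC TAT GAT TGA TTC CAT ATA GTC CCT ATG GGC CTC TAA ATA TGT TCC GCG ACA TCG CCT ATT AAA CTG CAC CTT — ATG at 45, stop TAA at 54 → 12 nt.
Frame -1: TAA AGG TGC AGT TTA ATA GGC GAT GTC GCG GAA CAT ATT TAG AGG CCC ATA GGG ACT ATA TGG AAT CAA TCA TAG GAG CTA GGT TGA ACG CGC — no ATG→stop ORF.
Frame -2: AAA GGT GCA GTT TAA TAG GCG ATG TCG CGG AAC ATA TTT AGA GGC CCA TAG GGA CTA TAT GGA ATC AAT CAT AGG AGC TAG GTT GAA CGC GCC — ATG at 23, stop TAG at 50 → 30 nt.
Frame -3: AAG GTG CAG TTT AAT AGG CGA TGT CGC GGA ACA TAT TTA GAG GCC CAT AGG GAC TAT ATG GAA TCA ATC ATA GGA GCT AGG TTG AAC GCG — no ATG→stop ORF.
Forward-strand max 24 nt; reverse-strand max 30 nt. The reverse strand has the longer ORF.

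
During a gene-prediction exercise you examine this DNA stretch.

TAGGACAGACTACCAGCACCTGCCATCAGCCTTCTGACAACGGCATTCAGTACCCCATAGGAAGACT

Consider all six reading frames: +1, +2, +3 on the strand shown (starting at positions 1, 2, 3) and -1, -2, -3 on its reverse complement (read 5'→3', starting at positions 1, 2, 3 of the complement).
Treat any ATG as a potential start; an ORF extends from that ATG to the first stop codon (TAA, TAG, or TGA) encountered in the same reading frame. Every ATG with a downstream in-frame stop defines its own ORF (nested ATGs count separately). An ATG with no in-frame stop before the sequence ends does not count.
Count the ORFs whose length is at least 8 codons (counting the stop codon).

0

Reverse complement (5'→3'): AGTCTTCCTATGGGGTACTGAATGCCGTTGTCAGAAGGCTGATGGCAGGTGCTGGTAGTCTGTCCTA
Frame +1: TAG GAC AGA CTA CCA GCA CCT GCC ATC AGC CTT CTG ACA ACG GCA TTC AGT ACC CCA TAG GAA GAC — no ATG→stop ORF.
Frame +2: AGG ACA GAC TAC CAG CAC CTG CCA TCA GCC TTC TGA CAA CGG CAT TCA GTA CCC CAT AGG AAG ACT — no ATG→stop ORF.
Frame +3: GGA CAG ACT ACC AGC ACC TGC CAT CAG CCT TCT GAC AAC GGC ATT CAG TAC CCC ATA GGA AGA — no ATG→stop ORF.
Frame -1: AGT CTT CCT ATG GGG TAC TGA ATG CCG TTG TCA GAA GGC TGA TGG CAG GTG CTG GTA GTC TGT CCT — ATG at 10, stop TGA at 19 → 12 nt; ATG at 22, stop TGA at 40 → 21 nt.
Frame -2: GTC TTC CTA TGG GGT ACT GAA TGC CGT TGT CAG AAG GCT GAT GGC AGG TGC TGG TAG TCT GTC CTA — no ATG→stop ORF.
Frame -3: TCT TCC TAT GGG GTA CTG AAT GCC GTT GTC AGA AGG CTG ATG GCA GGT GCT GGT AGT CTG TCC — no ATG→stop ORF.
No ORF reaches 8 codons. Count = 0.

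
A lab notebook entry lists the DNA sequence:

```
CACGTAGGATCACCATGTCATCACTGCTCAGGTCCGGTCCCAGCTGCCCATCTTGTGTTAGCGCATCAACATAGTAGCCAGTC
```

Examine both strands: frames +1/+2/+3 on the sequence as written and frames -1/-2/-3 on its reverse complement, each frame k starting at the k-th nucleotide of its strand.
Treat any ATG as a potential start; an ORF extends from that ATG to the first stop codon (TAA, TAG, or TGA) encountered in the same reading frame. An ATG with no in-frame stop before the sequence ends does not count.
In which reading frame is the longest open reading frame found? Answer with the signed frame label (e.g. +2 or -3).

+3

Reverse complement (5'→3'): GACTGGCTACTATGTTGATGCGCTAACACAAGATGGGCAGCTGGGACCGGACCTGAGCAGTGATGACATGGTGATCCTACGTG
Frame +1: CAC GTA GGA TCA CCA TGT CAT CAC TGC TCA GGT CCG GTC CCA GCT GCC CAT CTT GTG TTA GCG CAT CAA CAT AGT AGC CAG — no ATG→stop ORF.
Frame +2: ACG TAG GAT CAC CAT GTC ATC ACT GCT CAG GTC CGG TCC CAG CTG CCC ATC TTG TGT TAG CGC ATC AAC ATA GTA GCC AGT — no ATG→stop ORF.
Frame +3: CGT AGG ATC ACC ATG TCA TCA CTG CTC AGG TCC GGT CCC AGC TGC CCA TCT TGT GTT AGC GCA TCA ACA TAG TAG CCA GTC — ATG at 15, stop TAG at 72 → 60 nt.
Frame -1: GAC TGG CTA CTA TGT TGA TGC GCT AAC ACA AGA TGG GCA GCT GGG ACC GGA CCT GAG CAG TGA TGA CAT GGT GAT CCT ACG — no ATG→stop ORF.
Frame -2: ACT GGC TAC TAT GTT GAT GCG CTA ACA CAA GAT GGG CAG CTG GGA CCG GAC CTG AGC AGT GAT GAC ATG GTG ATC CTA CGT — no ATG→stop ORF.
Frame -3: CTG GCT ACT ATG TTG ATG CGC TAA CAC AAG ATG GGC AGC TGG GAC CGG ACC TGA GCA GTG ATG ACA TGG TGA TCC TAC GTG — ATG at 12, stop TAA at 24 → 15 nt; ATG at 18, stop TAA at 24 → 9 nt; ATG at 33, stop TGA at 54 → 24 nt; ATG at 63, stop TGA at 72 → 12 nt.
Longest ORF is 60 nt in frame +3 (positions 15–74).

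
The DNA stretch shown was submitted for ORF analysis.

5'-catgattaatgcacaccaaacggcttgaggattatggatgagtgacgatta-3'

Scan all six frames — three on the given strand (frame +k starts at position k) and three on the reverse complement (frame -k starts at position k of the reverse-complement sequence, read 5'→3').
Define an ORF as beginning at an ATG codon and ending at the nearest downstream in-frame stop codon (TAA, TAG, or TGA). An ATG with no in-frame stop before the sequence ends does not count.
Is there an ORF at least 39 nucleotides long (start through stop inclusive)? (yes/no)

no

Reverse complement (5'→3'): TAATCGTCACTCATCCATAATCCTCAAGCCGTTTGGTGTGCATTAATCATG
Frame +1: CAT GAT TAA TGC ACA CCA AAC GGC TTG AGG ATT ATG GAT GAG TGA CGA TTA — ATG at 34, stop TGA at 43 → 12 nt.
Frame +2: ATG ATT AAT GCA CAC CAA ACG GCT TGA GGA TTA TGG ATG AGT GAC GAT — ATG at 2, stop TGA at 26 → 27 nt.
Frame +3: TGA TTA ATG CAC ACC AAA CGG CTT GAG GAT TAT GGA TGA GTG ACG ATT — ATG at 9, stop TGA at 39 → 33 nt.
Frame -1: TAA TCG TCA CTC ATC CAT AAT CCT CAA GCC GTT TGG TGT GCA TTA ATC ATG — no ATG→stop ORF.
Frame -2: AAT CGT CAC TCA TCC ATA ATC CTC AAG CCG TTT GGT GTG CAT TAA TCA — no ATG→stop ORF.
Frame -3: ATC GTC ACT CAT CCA TAA TCC TCA AGC CGT TTG GTG TGC ATT AAT CAT — no ATG→stop ORF.
Largest ORF found is 33 nucleotides < 39, so no.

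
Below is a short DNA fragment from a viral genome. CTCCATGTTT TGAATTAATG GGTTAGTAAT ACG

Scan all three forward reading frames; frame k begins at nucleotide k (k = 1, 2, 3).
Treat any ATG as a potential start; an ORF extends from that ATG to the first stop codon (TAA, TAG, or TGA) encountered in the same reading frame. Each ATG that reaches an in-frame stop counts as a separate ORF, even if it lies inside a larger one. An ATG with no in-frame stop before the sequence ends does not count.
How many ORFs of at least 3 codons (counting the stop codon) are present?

Frame 1: CTC CAT GTT TTG AAT TAA TGG GTT AGT AAT ACG — no ATG→stop ORF.
Frame 2: TCC ATG TTT TGA ATT AAT GGG TTA GTA ATA — ATG at 5, stop TGA at 11 → 9 nt.
Frame 3: CCA TGT TTT GAA TTA ATG GGT TAG TAA TAC — ATG at 18, stop TAG at 24 → 9 nt.
ORFs ≥ 3 codons: frame 2 5–13 (3 codons), frame 3 18–26 (3 codons). Count = 2.

2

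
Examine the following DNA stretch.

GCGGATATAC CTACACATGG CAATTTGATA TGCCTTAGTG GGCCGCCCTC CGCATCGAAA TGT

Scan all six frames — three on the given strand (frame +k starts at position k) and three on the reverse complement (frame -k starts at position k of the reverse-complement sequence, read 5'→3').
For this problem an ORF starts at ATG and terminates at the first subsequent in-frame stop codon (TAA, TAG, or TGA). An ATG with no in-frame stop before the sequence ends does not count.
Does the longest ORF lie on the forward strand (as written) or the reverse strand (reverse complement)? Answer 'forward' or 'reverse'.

reverse

Reverse complement (5'→3'): ACATTTCGATGCGGAGGGCGGCCCACTAAGGCATATCAAATTGCCATGTGTAGGTATATCCGC
Frame +1: GCG GAT ATA CCT ACA CAT GGC AAT TTG ATA TGC CTT AGT GGG CCG CCC TCC GCA TCG AAA TGT — no ATG→stop ORF.
Frame +2: CGG ATA TAC CTA CAC ATG GCA ATT TGA TAT GCC TTA GTG GGC CGC CCT CCG CAT CGA AAT — ATG at 17, stop TGA at 26 → 12 nt.
Frame +3: GGA TAT ACC TAC ACA TGG CAA TTT GAT ATG CCT TAG TGG GCC GCC CTC CGC ATC GAA ATG — ATG at 30, stop TAG at 36 → 9 nt.
Frame -1: ACA TTT CGA TGC GGA GGG CGG CCC ACT AAG GCA TAT CAA ATT GCC ATG TGT AGG TAT ATC CGC — no ATG→stop ORF.
Frame -2: CAT TTC GAT GCG GAG GGC GGC CCA CTA AGG CAT ATC AAA TTG CCA TGT GTA GGT ATA TCC — no ATG→stop ORF.
Frame -3: ATT TCG ATG CGG AGG GCG GCC CAC TAA GGC ATA TCA AAT TGC CAT GTG TAG GTA TAT CCG — ATG at 9, stop TAA at 27 → 21 nt.
Forward-strand max 12 nt; reverse-strand max 21 nt. The reverse strand has the longer ORF.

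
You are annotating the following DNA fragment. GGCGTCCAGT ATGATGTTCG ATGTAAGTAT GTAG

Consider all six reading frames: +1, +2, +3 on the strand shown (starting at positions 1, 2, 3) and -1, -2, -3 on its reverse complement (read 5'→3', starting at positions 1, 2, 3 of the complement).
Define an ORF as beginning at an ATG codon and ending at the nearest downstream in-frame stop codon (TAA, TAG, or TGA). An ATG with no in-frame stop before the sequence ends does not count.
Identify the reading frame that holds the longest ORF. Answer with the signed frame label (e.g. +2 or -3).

+2

Reverse complement (5'→3'): CTACATACTTACATCGAACATCATACTGGACGCC
Frame +1: GGC GTC CAG TAT GAT GTT CGA TGT AAG TAT GTA — no ATG→stop ORF.
Frame +2: GCG TCC AGT ATG ATG TTC GAT GTA AGT ATG TAG — ATG at 11, stop TAG at 32 → 24 nt; ATG at 14, stop TAG at 32 → 21 nt; ATG at 29, stop TAG at 32 → 6 nt.
Frame +3: CGT CCA GTA TGA TGT TCG ATG TAA GTA TGT — ATG at 21, stop TAA at 24 → 6 nt.
Frame -1: CTA CAT ACT TAC ATC GAA CAT CAT ACT GGA CGC — no ATG→stop ORF.
Frame -2: TAC ATA CTT ACA TCG AAC ATC ATA CTG GAC GCC — no ATG→stop ORF.
Frame -3: ACA TAC TTA CAT CGA ACA TCA TAC TGG ACG — no ATG→stop ORF.
Longest ORF is 24 nt in frame +2 (positions 11–34).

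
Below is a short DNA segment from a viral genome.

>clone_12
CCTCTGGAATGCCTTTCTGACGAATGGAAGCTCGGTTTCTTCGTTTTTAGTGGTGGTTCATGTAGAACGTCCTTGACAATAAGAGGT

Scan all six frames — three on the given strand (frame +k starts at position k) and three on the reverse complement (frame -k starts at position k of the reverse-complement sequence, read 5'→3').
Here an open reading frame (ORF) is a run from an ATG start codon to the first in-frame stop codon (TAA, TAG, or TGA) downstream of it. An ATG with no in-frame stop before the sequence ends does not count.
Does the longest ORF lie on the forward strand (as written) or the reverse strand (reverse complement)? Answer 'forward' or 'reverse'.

forward

Reverse complement (5'→3'): ACCTCTTATTGTCAAGGACGTTCTACATGAACCACCACTAAAAACGAAGAAACCGAGCTTCCATTCGTCAGAAAGGCATTCCAGAGG
Frame +1: CCT CTG GAA TGC CTT TCT GAC GAA TGG AAG CTC GGT TTC TTC GTT TTT AGT GGT GGT TCA TGT AGA ACG TCC TTG ACA ATA AGA GGT — no ATG→stop ORF.
Frame +2: CTC TGG AAT GCC TTT CTG ACG AAT GGA AGC TCG GTT TCT TCG TTT TTA GTG GTG GTT CAT GTA GAA CGT CCT TGA CAA TAA GAG — no ATG→stop ORF.
Frame +3: TCT GGA ATG CCT TTC TGA CGA ATG GAA GCT CGG TTT CTT CGT TTT TAG TGG TGG TTC ATG TAG AAC GTC CTT GAC AAT AAG AGG — ATG at 9, stop TGA at 18 → 12 nt; ATG at 24, stop TAG at 48 → 27 nt; ATG at 60, stop TAG at 63 → 6 nt.
Frame -1: ACC TCT TAT TGT CAA GGA CGT TCT ACA TGA ACC ACC ACT AAA AAC GAA GAA ACC GAG CTT CCA TTC GTC AGA AAG GCA TTC CAG AGG — no ATG→stop ORF.
Frame -2: CCT CTT ATT GTC AAG GAC GTT CTA CAT GAA CCA CCA CTA AAA ACG AAG AAA CCG AGC TTC CAT TCG TCA GAA AGG CAT TCC AGA — no ATG→stop ORF.
Frame -3: CTC TTA TTG TCA AGG ACG TTC TAC ATG AAC CAC CAC TAA AAA CGA AGA AAC CGA GCT TCC ATT CGT CAG AAA GGC ATT CCA GAG — ATG at 27, stop TAA at 39 → 15 nt.
Forward-strand max 27 nt; reverse-strand max 15 nt. The forward strand has the longer ORF.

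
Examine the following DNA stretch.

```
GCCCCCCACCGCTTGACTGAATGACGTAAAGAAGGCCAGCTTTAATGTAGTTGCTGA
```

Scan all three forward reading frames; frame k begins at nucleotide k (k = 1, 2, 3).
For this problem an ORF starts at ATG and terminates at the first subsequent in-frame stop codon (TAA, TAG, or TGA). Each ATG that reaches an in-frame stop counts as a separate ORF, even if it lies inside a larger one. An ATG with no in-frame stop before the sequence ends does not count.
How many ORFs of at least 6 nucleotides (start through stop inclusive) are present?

2

Frame 1: GCC CCC CAC CGC TTG ACT GAA TGA CGT AAA GAA GGC CAG CTT TAA TGT AGT TGC TGA — no ATG→stop ORF.
Frame 2: CCC CCC ACC GCT TGA CTG AAT GAC GTA AAG AAG GCC AGC TTT AAT GTA GTT GCT — no ATG→stop ORF.
Frame 3: CCC CCA CCG CTT GAC TGA ATG ACG TAA AGA AGG CCA GCT TTA ATG TAG TTG CTG — ATG at 21, stop TAA at 27 → 9 nt; ATG at 45, stop TAG at 48 → 6 nt.
ORFs ≥ 6 nucleotides: frame 3 21–29 (9 nucleotides), frame 3 45–50 (6 nucleotides). Count = 2.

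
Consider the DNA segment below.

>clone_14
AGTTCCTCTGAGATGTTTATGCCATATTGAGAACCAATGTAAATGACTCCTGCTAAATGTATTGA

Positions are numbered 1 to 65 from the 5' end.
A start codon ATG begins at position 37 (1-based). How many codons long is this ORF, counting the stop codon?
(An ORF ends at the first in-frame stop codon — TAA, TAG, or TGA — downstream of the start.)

2

Codons from position 37: ATG (37–39), TAA (40–42).
TAA is the first in-frame stop; that's 2 codons including the stop.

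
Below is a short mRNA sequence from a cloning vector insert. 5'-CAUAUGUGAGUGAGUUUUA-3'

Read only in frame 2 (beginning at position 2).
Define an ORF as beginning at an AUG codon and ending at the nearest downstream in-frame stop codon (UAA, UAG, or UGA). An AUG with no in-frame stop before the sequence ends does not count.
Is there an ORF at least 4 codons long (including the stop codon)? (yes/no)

no

Frame 2: AUA UGU GAG UGA GUU UUA — no AUG→stop ORF.
Largest ORF found is 0 codons < 4, so no.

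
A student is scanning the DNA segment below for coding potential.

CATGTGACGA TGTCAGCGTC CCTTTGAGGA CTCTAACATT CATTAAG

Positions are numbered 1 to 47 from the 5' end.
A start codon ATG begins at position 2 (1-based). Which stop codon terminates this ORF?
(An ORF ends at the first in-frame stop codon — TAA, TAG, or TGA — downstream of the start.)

TGA

Codons from position 2: ATG (2–4), TGA (5–7).
The first in-frame stop codon is TGA.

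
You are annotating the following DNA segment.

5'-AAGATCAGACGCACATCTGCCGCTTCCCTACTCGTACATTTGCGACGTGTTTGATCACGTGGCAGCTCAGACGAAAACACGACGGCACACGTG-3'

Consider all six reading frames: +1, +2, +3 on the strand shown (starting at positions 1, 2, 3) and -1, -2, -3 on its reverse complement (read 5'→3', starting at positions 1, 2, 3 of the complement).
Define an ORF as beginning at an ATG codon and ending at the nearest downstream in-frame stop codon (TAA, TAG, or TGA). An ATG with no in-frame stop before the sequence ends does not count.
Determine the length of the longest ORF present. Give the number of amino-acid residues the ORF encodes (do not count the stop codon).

Reverse complement (5'→3'): CACGTGTGCCGTCGTGTTTTCGTCTGAGCTGCCACGTGATCAAACACGTCGCAAATGTACGAGTAGGGAAGCGGCAGATGTGCGTCTGATCTT
Frame +1: AAG ATC AGA CGC ACA TCT GCC GCT TCC CTA CTC GTA CAT TTG CGA CGT GTT TGA TCA CGT GGC AGC TCA GAC GAA AAC ACG ACG GCA CAC GTG — no ATG→stop ORF.
Frame +2: AGA TCA GAC GCA CAT CTG CCG CTT CCC TAC TCG TAC ATT TGC GAC GTG TTT GAT CAC GTG GCA GCT CAG ACG AAA ACA CGA CGG CAC ACG — no ATG→stop ORF.
Frame +3: GAT CAG ACG CAC ATC TGC CGC TTC CCT ACT CGT ACA TTT GCG ACG TGT TTG ATC ACG TGG CAG CTC AGA CGA AAA CAC GAC GGC ACA CGT — no ATG→stop ORF.
Frame -1: CAC GTG TGC CGT CGT GTT TTC GTC TGA GCT GCC ACG TGA TCA AAC ACG TCG CAA ATG TAC GAG TAG GGA AGC GGC AGA TGT GCG TCT GAT CTT — ATG at 55, stop TAG at 64 → 12 nt.
Frame -2: ACG TGT GCC GTC GTG TTT TCG TCT GAG CTG CCA CGT GAT CAA ACA CGT CGC AAA TGT ACG AGT AGG GAA GCG GCA GAT GTG CGT CTG ATC — no ATG→stop ORF.
Frame -3: CGT GTG CCG TCG TGT TTT CGT CTG AGC TGC CAC GTG ATC AAA CAC GTC GCA AAT GTA CGA GTA GGG AAG CGG CAG ATG TGC GTC TGA TCT — ATG at 78, stop TGA at 87 → 12 nt.
Longest: frame -1, positions 55–66, 12 nt = 4 codons = 3 aa. → 3 amino acids.

3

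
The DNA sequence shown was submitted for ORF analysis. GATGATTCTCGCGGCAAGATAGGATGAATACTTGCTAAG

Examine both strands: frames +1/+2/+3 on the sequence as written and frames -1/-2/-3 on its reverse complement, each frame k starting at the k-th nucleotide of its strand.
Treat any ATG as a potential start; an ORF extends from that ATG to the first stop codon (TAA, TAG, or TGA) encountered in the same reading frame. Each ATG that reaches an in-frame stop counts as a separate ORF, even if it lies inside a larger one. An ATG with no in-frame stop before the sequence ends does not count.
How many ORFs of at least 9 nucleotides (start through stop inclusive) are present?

Reverse complement (5'→3'): CTTAGCAAGTATTCATCCTATCTTGCCGCGAGAATCATC
Frame +1: GAT GAT TCT CGC GGC AAG ATA GGA TGA ATA CTT GCT AAG — no ATG→stop ORF.
Frame +2: ATG ATT CTC GCG GCA AGA TAG GAT GAA TAC TTG CTA — ATG at 2, stop TAG at 20 → 21 nt.
Frame +3: TGA TTC TCG CGG CAA GAT AGG ATG AAT ACT TGC TAA — ATG at 24, stop TAA at 36 → 15 nt.
Frame -1: CTT AGC AAG TAT TCA TCC TAT CTT GCC GCG AGA ATC ATC — no ATG→stop ORF.
Frame -2: TTA GCA AGT ATT CAT CCT ATC TTG CCG CGA GAA TCA — no ATG→stop ORF.
Frame -3: TAG CAA GTA TTC ATC CTA TCT TGC CGC GAG AAT CAT — no ATG→stop ORF.
ORFs ≥ 9 nucleotides: frame +2 2–22 (21 nucleotides), frame +3 24–38 (15 nucleotides). Count = 2.

2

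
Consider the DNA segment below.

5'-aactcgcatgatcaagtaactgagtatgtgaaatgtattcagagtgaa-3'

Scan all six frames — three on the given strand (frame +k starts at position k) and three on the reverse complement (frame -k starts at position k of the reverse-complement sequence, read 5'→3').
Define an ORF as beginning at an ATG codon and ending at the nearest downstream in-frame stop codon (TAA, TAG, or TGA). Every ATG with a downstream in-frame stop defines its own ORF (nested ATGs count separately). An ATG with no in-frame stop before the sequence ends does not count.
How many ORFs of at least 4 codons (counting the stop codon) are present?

Reverse complement (5'→3'): TTCACTCTGAATACATTTCACATACTCAGTTACTTGATCATGCGAGTT
Frame +1: AAC TCG CAT GAT CAA GTA ACT GAG TAT GTG AAA TGT ATT CAG AGT GAA — no ATG→stop ORF.
Frame +2: ACT CGC ATG ATC AAG TAA CTG AGT ATG TGA AAT GTA TTC AGA GTG — ATG at 8, stop TAA at 17 → 12 nt; ATG at 26, stop TGA at 29 → 6 nt.
Frame +3: CTC GCA TGA TCA AGT AAC TGA GTA TGT GAA ATG TAT TCA GAG TGA — ATG at 33, stop TGA at 45 → 15 nt.
Frame -1: TTC ACT CTG AAT ACA TTT CAC ATA CTC AGT TAC TTG ATC ATG CGA GTT — no ATG→stop ORF.
Frame -2: TCA CTC TGA ATA CAT TTC ACA TAC TCA GTT ACT TGA TCA TGC GAG — no ATG→stop ORF.
Frame -3: CAC TCT GAA TAC ATT TCA CAT ACT CAG TTA CTT GAT CAT GCG AGT — no ATG→stop ORF.
ORFs ≥ 4 codons: frame +2 8–19 (4 codons), frame +3 33–47 (5 codons). Count = 2.

2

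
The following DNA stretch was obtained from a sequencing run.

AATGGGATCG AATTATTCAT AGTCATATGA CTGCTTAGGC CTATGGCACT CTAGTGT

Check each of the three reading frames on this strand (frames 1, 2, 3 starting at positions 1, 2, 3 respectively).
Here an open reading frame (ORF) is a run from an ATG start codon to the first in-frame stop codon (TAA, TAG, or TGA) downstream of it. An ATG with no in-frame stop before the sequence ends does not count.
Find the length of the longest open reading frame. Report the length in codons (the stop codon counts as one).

7

Frame 1: AAT GGG ATC GAA TTA TTC ATA GTC ATA TGA CTG CTT AGG CCT ATG GCA CTC TAG TGT — ATG at 43, stop TAG at 52 → 12 nt.
Frame 2: ATG GGA TCG AAT TAT TCA TAG TCA TAT GAC TGC TTA GGC CTA TGG CAC TCT AGT — ATG at 2, stop TAG at 20 → 21 nt.
Frame 3: TGG GAT CGA ATT ATT CAT AGT CAT ATG ACT GCT TAG GCC TAT GGC ACT CTA GTG — ATG at 27, stop TAG at 36 → 12 nt.
Longest: frame 2, positions 2–22, 21 nt = 7 codons = 6 aa. → 7 codons.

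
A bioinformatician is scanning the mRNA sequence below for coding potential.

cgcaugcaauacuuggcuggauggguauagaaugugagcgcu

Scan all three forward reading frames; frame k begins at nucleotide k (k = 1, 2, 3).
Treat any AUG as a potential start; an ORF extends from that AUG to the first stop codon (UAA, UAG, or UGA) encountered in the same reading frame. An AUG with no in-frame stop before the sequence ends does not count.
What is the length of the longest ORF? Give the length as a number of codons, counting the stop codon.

Frame 1: CGC AUG CAA UAC UUG GCU GGA UGG GUA UAG AAU GUG AGC GCU — AUG at 4, stop UAG at 28 → 27 nt.
Frame 2: GCA UGC AAU ACU UGG CUG GAU GGG UAU AGA AUG UGA GCG — AUG at 32, stop UGA at 35 → 6 nt.
Frame 3: CAU GCA AUA CUU GGC UGG AUG GGU AUA GAA UGU GAG CGC — no AUG→stop ORF.
Longest: frame 1, positions 4–30, 27 nt = 9 codons = 8 aa. → 9 codons.

9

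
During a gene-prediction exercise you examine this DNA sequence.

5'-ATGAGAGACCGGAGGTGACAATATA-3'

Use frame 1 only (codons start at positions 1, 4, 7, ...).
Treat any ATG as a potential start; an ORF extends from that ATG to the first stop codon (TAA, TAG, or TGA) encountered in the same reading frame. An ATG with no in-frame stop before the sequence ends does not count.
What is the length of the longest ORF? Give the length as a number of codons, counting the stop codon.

6

Frame 1: ATG AGA GAC CGG AGG TGA CAA TAT — ATG at 1, stop TGA at 16 → 18 nt.
Longest: frame 1, positions 1–18, 18 nt = 6 codons = 5 aa. → 6 codons.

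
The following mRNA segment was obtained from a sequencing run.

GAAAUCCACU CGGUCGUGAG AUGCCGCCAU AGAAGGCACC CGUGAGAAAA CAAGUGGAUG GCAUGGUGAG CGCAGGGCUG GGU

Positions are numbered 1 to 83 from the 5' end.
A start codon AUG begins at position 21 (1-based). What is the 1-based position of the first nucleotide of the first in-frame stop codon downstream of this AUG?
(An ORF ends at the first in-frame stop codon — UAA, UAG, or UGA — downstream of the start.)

Codons from position 21: AUG (21–23), CCG (24–26), CCA (27–29), UAG (30–32).
UAG is a stop codon; it begins at position 30.

30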